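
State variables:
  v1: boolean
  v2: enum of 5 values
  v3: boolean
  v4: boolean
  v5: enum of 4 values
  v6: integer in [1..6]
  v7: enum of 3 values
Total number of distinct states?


State space = product of domain sizes of all variables.
Domain sizes:
  v1 (boolean): 2
  v2 (enum of 5 values): 5
  v3 (boolean): 2
  v4 (boolean): 2
  v5 (enum of 4 values): 4
  v6 (integer in [1..6]): 6
  v7 (enum of 3 values): 3
Product = 2 * 5 * 2 * 2 * 4 * 6 * 3 = 2880

2880


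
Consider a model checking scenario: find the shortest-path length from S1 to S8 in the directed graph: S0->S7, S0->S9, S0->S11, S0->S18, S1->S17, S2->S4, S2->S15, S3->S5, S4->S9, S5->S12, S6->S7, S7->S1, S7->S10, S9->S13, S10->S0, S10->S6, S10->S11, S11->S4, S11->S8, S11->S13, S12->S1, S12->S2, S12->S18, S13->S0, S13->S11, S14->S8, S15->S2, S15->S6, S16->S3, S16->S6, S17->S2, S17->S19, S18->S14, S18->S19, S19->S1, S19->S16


BFS layer-by-layer from S1:
  dist 0: {S1}
  dist 1: {S17}
  dist 2: {S2, S19}
  dist 3: {S4, S15, S16}
  dist 4: {S3, S6, S9}
  dist 5: {S5, S7, S13}
  dist 6: {S0, S10, S11, S12}
  dist 7: {S8, S18}
  -> S8 reached at distance 7
Shortest path length = 7

7


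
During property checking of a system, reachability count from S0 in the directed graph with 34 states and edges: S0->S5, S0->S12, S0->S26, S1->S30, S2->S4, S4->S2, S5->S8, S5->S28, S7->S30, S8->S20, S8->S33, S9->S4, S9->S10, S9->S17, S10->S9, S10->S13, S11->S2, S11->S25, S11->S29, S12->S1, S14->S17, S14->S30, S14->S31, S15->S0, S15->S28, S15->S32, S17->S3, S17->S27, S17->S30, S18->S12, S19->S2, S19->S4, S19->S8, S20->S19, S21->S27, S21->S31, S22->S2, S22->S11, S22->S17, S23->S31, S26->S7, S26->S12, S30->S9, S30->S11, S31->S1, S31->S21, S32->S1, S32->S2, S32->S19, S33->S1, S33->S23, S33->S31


BFS from S0:
  layer 0: {S0}
  layer 1: {S5, S12, S26}
  layer 2: {S1, S7, S8, S28}
  layer 3: {S20, S30, S33}
  layer 4: {S9, S11, S19, S23, S31}
  layer 5: {S2, S4, S10, S17, S21, S25, S29}
  layer 6: {S3, S13, S27}
Reachable set: {S0, S1, S2, S3, S4, S5, S7, S8, S9, S10, S11, S12, S13, S17, S19, S20, S21, S23, S25, S26, S27, S28, S29, S30, S31, S33}
Count = 26

26


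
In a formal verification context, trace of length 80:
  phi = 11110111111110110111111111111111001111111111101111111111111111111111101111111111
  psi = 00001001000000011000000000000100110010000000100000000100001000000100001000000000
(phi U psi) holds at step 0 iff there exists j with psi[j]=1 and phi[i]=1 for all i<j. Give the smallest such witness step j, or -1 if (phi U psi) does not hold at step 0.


(phi U psi) at 0: need smallest j with psi[j]=1 and phi[i]=1 for all i in [0,j).
Scan from step 0:
  step 0: phi=1, psi=0 -> continue
  step 1: phi=1, psi=0 -> continue
  step 2: phi=1, psi=0 -> continue
  step 3: phi=1, psi=0 -> continue
  step 4: psi=1 and phi held for [0,4) -> witness found
Witness step = 4

4


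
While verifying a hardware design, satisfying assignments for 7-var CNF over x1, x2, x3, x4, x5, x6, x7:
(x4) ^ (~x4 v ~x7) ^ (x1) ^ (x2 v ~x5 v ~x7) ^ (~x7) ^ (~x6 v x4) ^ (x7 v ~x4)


CNF with 7 clauses over 7 vars (128 assignments).
An assignment satisfies CNF iff every clause has >=1 true literal.
Check each row (bits = x1,x2,x3,x4,x5,x6,x7; clause T/F shown):
  row 0 [0000000]: clauses=FTFTTTT -> 0
  row 1 [0000001]: clauses=FTFTFTT -> 0
  row 2 [0000010]: clauses=FTFTTFT -> 0
  row 3 [0000011]: clauses=FTFTFFT -> 0
  row 4 [0000100]: clauses=FTFTTTT -> 0
  (every remaining row is evaluated the same way; all 128 results are listed next)
Full result column, 8 rows per line (x1,x2,x3,x4 fixed per line; x5,x6,x7 runs 000..111 left to right):
  rows 0-7 [x1,x2,x3,x4=0000]: 00000000  (ones: 0)
  rows 8-15 [x1,x2,x3,x4=0001]: 00000000  (ones: 0)
  rows 16-23 [x1,x2,x3,x4=0010]: 00000000  (ones: 0)
  rows 24-31 [x1,x2,x3,x4=0011]: 00000000  (ones: 0)
  rows 32-39 [x1,x2,x3,x4=0100]: 00000000  (ones: 0)
  rows 40-47 [x1,x2,x3,x4=0101]: 00000000  (ones: 0)
  rows 48-55 [x1,x2,x3,x4=0110]: 00000000  (ones: 0)
  rows 56-63 [x1,x2,x3,x4=0111]: 00000000  (ones: 0)
  rows 64-71 [x1,x2,x3,x4=1000]: 00000000  (ones: 0)
  rows 72-79 [x1,x2,x3,x4=1001]: 00000000  (ones: 0)
  rows 80-87 [x1,x2,x3,x4=1010]: 00000000  (ones: 0)
  rows 88-95 [x1,x2,x3,x4=1011]: 00000000  (ones: 0)
  rows 96-103 [x1,x2,x3,x4=1100]: 00000000  (ones: 0)
  rows 104-111 [x1,x2,x3,x4=1101]: 00000000  (ones: 0)
  rows 112-119 [x1,x2,x3,x4=1110]: 00000000  (ones: 0)
  rows 120-127 [x1,x2,x3,x4=1111]: 00000000  (ones: 0)
Satisfying assignments = 0+0+0+0+0+0+0+0+0+0+0+0+0+0+0+0 = 0

0


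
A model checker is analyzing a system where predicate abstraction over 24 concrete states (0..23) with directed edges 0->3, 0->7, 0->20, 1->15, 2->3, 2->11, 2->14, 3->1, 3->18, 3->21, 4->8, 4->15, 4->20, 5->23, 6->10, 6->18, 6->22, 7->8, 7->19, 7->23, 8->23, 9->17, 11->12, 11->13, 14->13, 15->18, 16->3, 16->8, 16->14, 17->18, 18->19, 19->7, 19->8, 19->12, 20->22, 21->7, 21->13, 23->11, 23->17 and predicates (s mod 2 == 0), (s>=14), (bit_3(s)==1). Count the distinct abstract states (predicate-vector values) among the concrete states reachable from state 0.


BFS from 0:
Concrete reachable: {0, 1, 3, 7, 8, 11, 12, 13, 15, 17, 18, 19, 20, 21, 22, 23}
Abstract via predicates (s mod 2 == 0), (s>=14), (bit_3(s)==1):
  (0,0,0) <- {1, 3, 7}
  (0,0,1) <- {11, 13}
  (0,1,0) <- {17, 19, 21, 23}
  (0,1,1) <- {15}
  (1,0,0) <- {0}
  (1,0,1) <- {8, 12}
  (1,1,0) <- {18, 20, 22}
Distinct abstract states = 7

7


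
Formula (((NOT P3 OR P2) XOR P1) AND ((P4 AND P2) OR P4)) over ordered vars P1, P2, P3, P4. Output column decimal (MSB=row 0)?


Formula: (((NOT P3 OR P2) XOR P1) AND ((P4 AND P2) OR P4)) over P1, P2, P3, P4 (16 rows)
Evaluate each row (bits = P1,P2,P3,P4, MSB first):
  row 0 [0000]: (((NOT 0 OR 0) XOR 0) AND ((0 AND 0) OR 0)) -> 0
  row 1 [0001]: (((NOT 0 OR 0) XOR 0) AND ((1 AND 0) OR 1)) -> 1
  row 2 [0010]: (((NOT 1 OR 0) XOR 0) AND ((0 AND 0) OR 0)) -> 0
  row 3 [0011]: (((NOT 1 OR 0) XOR 0) AND ((1 AND 0) OR 1)) -> 0
  row 4 [0100]: (((NOT 0 OR 1) XOR 0) AND ((0 AND 1) OR 0)) -> 0
  row 5 [0101]: (((NOT 0 OR 1) XOR 0) AND ((1 AND 1) OR 1)) -> 1
  row 6 [0110]: (((NOT 1 OR 1) XOR 0) AND ((0 AND 1) OR 0)) -> 0
  row 7 [0111]: (((NOT 1 OR 1) XOR 0) AND ((1 AND 1) OR 1)) -> 1
  row 8 [1000]: (((NOT 0 OR 0) XOR 1) AND ((0 AND 0) OR 0)) -> 0
  row 9 [1001]: (((NOT 0 OR 0) XOR 1) AND ((1 AND 0) OR 1)) -> 0
  row 10 [1010]: (((NOT 1 OR 0) XOR 1) AND ((0 AND 0) OR 0)) -> 0
  row 11 [1011]: (((NOT 1 OR 0) XOR 1) AND ((1 AND 0) OR 1)) -> 1
  row 12 [1100]: (((NOT 0 OR 1) XOR 1) AND ((0 AND 1) OR 0)) -> 0
  row 13 [1101]: (((NOT 0 OR 1) XOR 1) AND ((1 AND 1) OR 1)) -> 0
  row 14 [1110]: (((NOT 1 OR 1) XOR 1) AND ((0 AND 1) OR 0)) -> 0
  row 15 [1111]: (((NOT 1 OR 1) XOR 1) AND ((1 AND 1) OR 1)) -> 0
Full result column, 4 rows per line (P1,P2 fixed per line; P3,P4 runs 00..11 left to right):
  rows 0-3 [P1,P2=00]: 0100  = hex 4
  rows 4-7 [P1,P2=01]: 0101  = hex 5
  rows 8-11 [P1,P2=10]: 0001  = hex 1
  rows 12-15 [P1,P2=11]: 0000  = hex 0
Output column (row 0 .. row 15) = 0100010100010000
Output column grouped in 4s = 0100 0101 0001 0000 = 0x4510
Convert to decimal digit by digit (value = value*16 + digit):
  4 -> 4
  4*16 + 5 = 69
  69*16 + 1 = 1105
  1105*16 + 0 = 17680
Decimal = 17680

17680


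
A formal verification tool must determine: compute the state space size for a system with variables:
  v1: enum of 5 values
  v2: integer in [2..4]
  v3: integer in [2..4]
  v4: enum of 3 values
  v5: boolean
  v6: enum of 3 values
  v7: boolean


State space = product of domain sizes of all variables.
Domain sizes:
  v1 (enum of 5 values): 5
  v2 (integer in [2..4]): 3
  v3 (integer in [2..4]): 3
  v4 (enum of 3 values): 3
  v5 (boolean): 2
  v6 (enum of 3 values): 3
  v7 (boolean): 2
Product = 5 * 3 * 3 * 3 * 2 * 3 * 2 = 1620

1620


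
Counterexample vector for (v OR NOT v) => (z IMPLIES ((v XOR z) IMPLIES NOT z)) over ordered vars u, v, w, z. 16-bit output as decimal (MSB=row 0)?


F1 = (v OR NOT v)
F2 = (z IMPLIES ((v XOR z) IMPLIES NOT z))
Counterexample to F1=>F2 is where F1=1 and F2=0.
Evaluate each row (bits = u,v,w,z, MSB first):
  row 0 [0000]: F1=1 F2=1 -> F1&~F2 -> 0
  row 1 [0001]: F1=1 F2=0 -> F1&~F2 -> 1
  row 2 [0010]: F1=1 F2=1 -> F1&~F2 -> 0
  row 3 [0011]: F1=1 F2=0 -> F1&~F2 -> 1
  row 4 [0100]: F1=1 F2=1 -> F1&~F2 -> 0
  row 5 [0101]: F1=1 F2=1 -> F1&~F2 -> 0
  row 6 [0110]: F1=1 F2=1 -> F1&~F2 -> 0
  row 7 [0111]: F1=1 F2=1 -> F1&~F2 -> 0
  row 8 [1000]: F1=1 F2=1 -> F1&~F2 -> 0
  row 9 [1001]: F1=1 F2=0 -> F1&~F2 -> 1
  row 10 [1010]: F1=1 F2=1 -> F1&~F2 -> 0
  row 11 [1011]: F1=1 F2=0 -> F1&~F2 -> 1
  row 12 [1100]: F1=1 F2=1 -> F1&~F2 -> 0
  row 13 [1101]: F1=1 F2=1 -> F1&~F2 -> 0
  row 14 [1110]: F1=1 F2=1 -> F1&~F2 -> 0
  row 15 [1111]: F1=1 F2=1 -> F1&~F2 -> 0
Full result column, 4 rows per line (u,v fixed per line; w,z runs 00..11 left to right):
  rows 0-3 [u,v=00]: 0101  = hex 5
  rows 4-7 [u,v=01]: 0000  = hex 0
  rows 8-11 [u,v=10]: 0101  = hex 5
  rows 12-15 [u,v=11]: 0000  = hex 0
Counterexample vector (row 0 .. row 15) = 0101000001010000
Output column grouped in 4s = 0101 0000 0101 0000 = 0x5050
Convert to decimal digit by digit (value = value*16 + digit):
  5 -> 5
  5*16 + 0 = 80
  80*16 + 5 = 1285
  1285*16 + 0 = 20560
Decimal = 20560

20560


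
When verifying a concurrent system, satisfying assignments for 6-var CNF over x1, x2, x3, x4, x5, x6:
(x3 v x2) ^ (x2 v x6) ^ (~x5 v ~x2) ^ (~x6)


CNF with 4 clauses over 6 vars (64 assignments).
An assignment satisfies CNF iff every clause has >=1 true literal.
Check each row (bits = x1,x2,x3,x4,x5,x6; clause T/F shown):
  row 0 [000000]: clauses=FFTT -> 0
  row 1 [000001]: clauses=FTTF -> 0
  row 2 [000010]: clauses=FFTT -> 0
  row 3 [000011]: clauses=FTTF -> 0
  row 4 [000100]: clauses=FFTT -> 0
  (every remaining row is evaluated the same way; all 64 results are listed next)
Full result column, 8 rows per line (x1,x2,x3 fixed per line; x4,x5,x6 runs 000..111 left to right):
  rows 0-7 [x1,x2,x3=000]: 00000000  (ones: 0)
  rows 8-15 [x1,x2,x3=001]: 00000000  (ones: 0)
  rows 16-23 [x1,x2,x3=010]: 10001000  (ones: 2)
  rows 24-31 [x1,x2,x3=011]: 10001000  (ones: 2)
  rows 32-39 [x1,x2,x3=100]: 00000000  (ones: 0)
  rows 40-47 [x1,x2,x3=101]: 00000000  (ones: 0)
  rows 48-55 [x1,x2,x3=110]: 10001000  (ones: 2)
  rows 56-63 [x1,x2,x3=111]: 10001000  (ones: 2)
Satisfying assignments = 0+0+2+2+0+0+2+2 = 8

8


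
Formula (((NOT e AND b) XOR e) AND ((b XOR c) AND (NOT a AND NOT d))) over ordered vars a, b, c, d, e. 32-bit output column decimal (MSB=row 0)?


Formula: (((NOT e AND b) XOR e) AND ((b XOR c) AND (NOT a AND NOT d))) over a, b, c, d, e (32 rows)
Evaluate each row (bits = a,b,c,d,e, MSB first):
  row 0 [00000]: (((NOT 0 AND 0) XOR 0) AND ((0 XOR 0) AND (NOT 0 AND NOT 0))) -> 0
  row 1 [00001]: (((NOT 1 AND 0) XOR 1) AND ((0 XOR 0) AND (NOT 0 AND NOT 0))) -> 0
  row 2 [00010]: (((NOT 0 AND 0) XOR 0) AND ((0 XOR 0) AND (NOT 0 AND NOT 1))) -> 0
  row 3 [00011]: (((NOT 1 AND 0) XOR 1) AND ((0 XOR 0) AND (NOT 0 AND NOT 1))) -> 0
  row 4 [00100]: (((NOT 0 AND 0) XOR 0) AND ((0 XOR 1) AND (NOT 0 AND NOT 0))) -> 0
  row 5 [00101]: (((NOT 1 AND 0) XOR 1) AND ((0 XOR 1) AND (NOT 0 AND NOT 0))) -> 1
  row 6 [00110]: (((NOT 0 AND 0) XOR 0) AND ((0 XOR 1) AND (NOT 0 AND NOT 1))) -> 0
  row 7 [00111]: (((NOT 1 AND 0) XOR 1) AND ((0 XOR 1) AND (NOT 0 AND NOT 1))) -> 0
  row 8 [01000]: (((NOT 0 AND 1) XOR 0) AND ((1 XOR 0) AND (NOT 0 AND NOT 0))) -> 1
  row 9 [01001]: (((NOT 1 AND 1) XOR 1) AND ((1 XOR 0) AND (NOT 0 AND NOT 0))) -> 1
  row 10 [01010]: (((NOT 0 AND 1) XOR 0) AND ((1 XOR 0) AND (NOT 0 AND NOT 1))) -> 0
  row 11 [01011]: (((NOT 1 AND 1) XOR 1) AND ((1 XOR 0) AND (NOT 0 AND NOT 1))) -> 0
  row 12 [01100]: (((NOT 0 AND 1) XOR 0) AND ((1 XOR 1) AND (NOT 0 AND NOT 0))) -> 0
  row 13 [01101]: (((NOT 1 AND 1) XOR 1) AND ((1 XOR 1) AND (NOT 0 AND NOT 0))) -> 0
  row 14 [01110]: (((NOT 0 AND 1) XOR 0) AND ((1 XOR 1) AND (NOT 0 AND NOT 1))) -> 0
  row 15 [01111]: (((NOT 1 AND 1) XOR 1) AND ((1 XOR 1) AND (NOT 0 AND NOT 1))) -> 0
  row 16 [10000]: (((NOT 0 AND 0) XOR 0) AND ((0 XOR 0) AND (NOT 1 AND NOT 0))) -> 0
  row 17 [10001]: (((NOT 1 AND 0) XOR 1) AND ((0 XOR 0) AND (NOT 1 AND NOT 0))) -> 0
  row 18 [10010]: (((NOT 0 AND 0) XOR 0) AND ((0 XOR 0) AND (NOT 1 AND NOT 1))) -> 0
  row 19 [10011]: (((NOT 1 AND 0) XOR 1) AND ((0 XOR 0) AND (NOT 1 AND NOT 1))) -> 0
  row 20 [10100]: (((NOT 0 AND 0) XOR 0) AND ((0 XOR 1) AND (NOT 1 AND NOT 0))) -> 0
  row 21 [10101]: (((NOT 1 AND 0) XOR 1) AND ((0 XOR 1) AND (NOT 1 AND NOT 0))) -> 0
  row 22 [10110]: (((NOT 0 AND 0) XOR 0) AND ((0 XOR 1) AND (NOT 1 AND NOT 1))) -> 0
  row 23 [10111]: (((NOT 1 AND 0) XOR 1) AND ((0 XOR 1) AND (NOT 1 AND NOT 1))) -> 0
  row 24 [11000]: (((NOT 0 AND 1) XOR 0) AND ((1 XOR 0) AND (NOT 1 AND NOT 0))) -> 0
  row 25 [11001]: (((NOT 1 AND 1) XOR 1) AND ((1 XOR 0) AND (NOT 1 AND NOT 0))) -> 0
  row 26 [11010]: (((NOT 0 AND 1) XOR 0) AND ((1 XOR 0) AND (NOT 1 AND NOT 1))) -> 0
  row 27 [11011]: (((NOT 1 AND 1) XOR 1) AND ((1 XOR 0) AND (NOT 1 AND NOT 1))) -> 0
  row 28 [11100]: (((NOT 0 AND 1) XOR 0) AND ((1 XOR 1) AND (NOT 1 AND NOT 0))) -> 0
  row 29 [11101]: (((NOT 1 AND 1) XOR 1) AND ((1 XOR 1) AND (NOT 1 AND NOT 0))) -> 0
  row 30 [11110]: (((NOT 0 AND 1) XOR 0) AND ((1 XOR 1) AND (NOT 1 AND NOT 1))) -> 0
  row 31 [11111]: (((NOT 1 AND 1) XOR 1) AND ((1 XOR 1) AND (NOT 1 AND NOT 1))) -> 0
Full result column, 4 rows per line (a,b,c fixed per line; d,e runs 00..11 left to right):
  rows 0-3 [a,b,c=000]: 0000  = hex 0
  rows 4-7 [a,b,c=001]: 0100  = hex 4
  rows 8-11 [a,b,c=010]: 1100  = hex C
  rows 12-15 [a,b,c=011]: 0000  = hex 0
  rows 16-19 [a,b,c=100]: 0000  = hex 0
  rows 20-23 [a,b,c=101]: 0000  = hex 0
  rows 24-27 [a,b,c=110]: 0000  = hex 0
  rows 28-31 [a,b,c=111]: 0000  = hex 0
Output column (row 0 .. row 31) = 00000100110000000000000000000000
Output column grouped in 4s = 0000 0100 1100 0000 0000 0000 0000 0000 = 0x04C00000
Convert to decimal digit by digit (value = value*16 + digit):
  0 -> 0
  0*16 + 4 = 4
  4*16 + 12 (C) = 76
  76*16 + 0 = 1216
  1216*16 + 0 = 19456
  19456*16 + 0 = 311296
  311296*16 + 0 = 4980736
  4980736*16 + 0 = 79691776
Decimal = 79691776

79691776


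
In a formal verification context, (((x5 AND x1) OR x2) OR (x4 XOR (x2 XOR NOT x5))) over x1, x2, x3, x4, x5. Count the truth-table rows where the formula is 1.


Formula: (((x5 AND x1) OR x2) OR (x4 XOR (x2 XOR NOT x5))) over 5 vars (32 rows)
Evaluate each row (x1, x2, x3, x4, x5 as bits, MSB first):
  row 0 [00000]: (((0 AND 0) OR 0) OR (0 XOR (0 XOR NOT 0))) -> 1
  row 1 [00001]: (((1 AND 0) OR 0) OR (0 XOR (0 XOR NOT 1))) -> 0
  row 2 [00010]: (((0 AND 0) OR 0) OR (1 XOR (0 XOR NOT 0))) -> 0
  row 3 [00011]: (((1 AND 0) OR 0) OR (1 XOR (0 XOR NOT 1))) -> 1
  row 4 [00100]: (((0 AND 0) OR 0) OR (0 XOR (0 XOR NOT 0))) -> 1
  row 5 [00101]: (((1 AND 0) OR 0) OR (0 XOR (0 XOR NOT 1))) -> 0
  row 6 [00110]: (((0 AND 0) OR 0) OR (1 XOR (0 XOR NOT 0))) -> 0
  row 7 [00111]: (((1 AND 0) OR 0) OR (1 XOR (0 XOR NOT 1))) -> 1
  row 8 [01000]: (((0 AND 0) OR 1) OR (0 XOR (1 XOR NOT 0))) -> 1
  row 9 [01001]: (((1 AND 0) OR 1) OR (0 XOR (1 XOR NOT 1))) -> 1
  row 10 [01010]: (((0 AND 0) OR 1) OR (1 XOR (1 XOR NOT 0))) -> 1
  row 11 [01011]: (((1 AND 0) OR 1) OR (1 XOR (1 XOR NOT 1))) -> 1
  row 12 [01100]: (((0 AND 0) OR 1) OR (0 XOR (1 XOR NOT 0))) -> 1
  row 13 [01101]: (((1 AND 0) OR 1) OR (0 XOR (1 XOR NOT 1))) -> 1
  row 14 [01110]: (((0 AND 0) OR 1) OR (1 XOR (1 XOR NOT 0))) -> 1
  row 15 [01111]: (((1 AND 0) OR 1) OR (1 XOR (1 XOR NOT 1))) -> 1
  row 16 [10000]: (((0 AND 1) OR 0) OR (0 XOR (0 XOR NOT 0))) -> 1
  row 17 [10001]: (((1 AND 1) OR 0) OR (0 XOR (0 XOR NOT 1))) -> 1
  row 18 [10010]: (((0 AND 1) OR 0) OR (1 XOR (0 XOR NOT 0))) -> 0
  row 19 [10011]: (((1 AND 1) OR 0) OR (1 XOR (0 XOR NOT 1))) -> 1
  row 20 [10100]: (((0 AND 1) OR 0) OR (0 XOR (0 XOR NOT 0))) -> 1
  row 21 [10101]: (((1 AND 1) OR 0) OR (0 XOR (0 XOR NOT 1))) -> 1
  row 22 [10110]: (((0 AND 1) OR 0) OR (1 XOR (0 XOR NOT 0))) -> 0
  row 23 [10111]: (((1 AND 1) OR 0) OR (1 XOR (0 XOR NOT 1))) -> 1
  row 24 [11000]: (((0 AND 1) OR 1) OR (0 XOR (1 XOR NOT 0))) -> 1
  row 25 [11001]: (((1 AND 1) OR 1) OR (0 XOR (1 XOR NOT 1))) -> 1
  row 26 [11010]: (((0 AND 1) OR 1) OR (1 XOR (1 XOR NOT 0))) -> 1
  row 27 [11011]: (((1 AND 1) OR 1) OR (1 XOR (1 XOR NOT 1))) -> 1
  row 28 [11100]: (((0 AND 1) OR 1) OR (0 XOR (1 XOR NOT 0))) -> 1
  row 29 [11101]: (((1 AND 1) OR 1) OR (0 XOR (1 XOR NOT 1))) -> 1
  row 30 [11110]: (((0 AND 1) OR 1) OR (1 XOR (1 XOR NOT 0))) -> 1
  row 31 [11111]: (((1 AND 1) OR 1) OR (1 XOR (1 XOR NOT 1))) -> 1
Full result column, 8 rows per line (x1,x2 fixed per line; x3,x4,x5 runs 000..111 left to right):
  rows 0-7 [x1,x2=00]: 10011001  (ones: 4)
  rows 8-15 [x1,x2=01]: 11111111  (ones: 8)
  rows 16-23 [x1,x2=10]: 11011101  (ones: 6)
  rows 24-31 [x1,x2=11]: 11111111  (ones: 8)
Count of 1-rows = 4+8+6+8 = 26

26


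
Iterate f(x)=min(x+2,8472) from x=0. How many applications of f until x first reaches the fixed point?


Step 1: x=0, cap=8472, increment=2
Step 2: x grows by 2 each step until capped at 8472; fixed point is x=8472
Step 3: iterations = ceil(8472/2) = 4236

4236


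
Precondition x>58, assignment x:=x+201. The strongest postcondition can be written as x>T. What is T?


Formula: sp(P, x:=E) = exists old_x. (x = E[old_x/x]) AND P[old_x/x] (old_x is the value of x before the assignment; eliminate old_x by solving x = E[old_x/x] for old_x)
Step 1: Precondition P: x>58, i.e. old_x > 58
Step 2: Assignment gives x = old_x + 201, so old_x = x - 201
Step 3: Substitute into P: x - 201 > 58
Step 4: Simplify: x > 58+201 = 259

259


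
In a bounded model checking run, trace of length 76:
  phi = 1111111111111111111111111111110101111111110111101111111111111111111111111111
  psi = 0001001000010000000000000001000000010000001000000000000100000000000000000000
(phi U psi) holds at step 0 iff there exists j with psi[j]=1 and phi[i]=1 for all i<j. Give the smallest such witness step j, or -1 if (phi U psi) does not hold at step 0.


(phi U psi) at 0: need smallest j with psi[j]=1 and phi[i]=1 for all i in [0,j).
Scan from step 0:
  step 0: phi=1, psi=0 -> continue
  step 1: phi=1, psi=0 -> continue
  step 2: phi=1, psi=0 -> continue
  step 3: psi=1 and phi held for [0,3) -> witness found
Witness step = 3

3


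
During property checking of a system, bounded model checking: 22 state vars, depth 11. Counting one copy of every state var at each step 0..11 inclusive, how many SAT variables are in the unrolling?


BMC unrolls to depth k, creating one copy of each state var for steps 0..k.
Step count = 11 + 1 = 12 (steps 0 through 11)
Vars per step = 22
Total = 22 * 12 = 264

264


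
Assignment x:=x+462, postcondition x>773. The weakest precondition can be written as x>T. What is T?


Formula: wp(x:=E, P) = P[E/x] (substitute E for x in postcondition)
Step 1: Postcondition: x>773
Step 2: Substitute x+462 for x: x+462>773
Step 3: Solve for x: x > 773-462 = 311

311


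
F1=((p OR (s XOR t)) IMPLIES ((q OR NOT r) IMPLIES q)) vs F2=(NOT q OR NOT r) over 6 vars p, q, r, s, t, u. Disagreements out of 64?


F1 = ((p OR (s XOR t)) IMPLIES ((q OR NOT r) IMPLIES q))
F2 = (NOT q OR NOT r)
Evaluate both on each of 64 rows (bits = p,q,r,s,t,u):
  row 0 [000000]: F1=1 F2=1 -> 0
  row 1 [000001]: F1=1 F2=1 -> 0
  row 2 [000010]: F1=0 F2=1 (differ) -> 1
  row 3 [000011]: F1=0 F2=1 (differ) -> 1
  row 4 [000100]: F1=0 F2=1 (differ) -> 1
  (every remaining row is evaluated the same way; all 64 results are listed next)
Full result column, 8 rows per line (p,q,r fixed per line; s,t,u runs 000..111 left to right):
  rows 0-7 [p,q,r=000]: 00111100  (ones: 4)
  rows 8-15 [p,q,r=001]: 00000000  (ones: 0)
  rows 16-23 [p,q,r=010]: 00000000  (ones: 0)
  rows 24-31 [p,q,r=011]: 11111111  (ones: 8)
  rows 32-39 [p,q,r=100]: 11111111  (ones: 8)
  rows 40-47 [p,q,r=101]: 00000000  (ones: 0)
  rows 48-55 [p,q,r=110]: 00000000  (ones: 0)
  rows 56-63 [p,q,r=111]: 11111111  (ones: 8)
Disagreements = 4+0+0+8+8+0+0+8 = 28

28


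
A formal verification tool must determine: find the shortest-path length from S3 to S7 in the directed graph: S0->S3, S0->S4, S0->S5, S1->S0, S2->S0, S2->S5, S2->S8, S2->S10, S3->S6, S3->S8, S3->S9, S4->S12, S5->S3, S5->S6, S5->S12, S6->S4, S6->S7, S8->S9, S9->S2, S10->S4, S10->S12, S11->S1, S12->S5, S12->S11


BFS layer-by-layer from S3:
  dist 0: {S3}
  dist 1: {S6, S8, S9}
  dist 2: {S2, S4, S7}
  -> S7 reached at distance 2
Shortest path length = 2

2


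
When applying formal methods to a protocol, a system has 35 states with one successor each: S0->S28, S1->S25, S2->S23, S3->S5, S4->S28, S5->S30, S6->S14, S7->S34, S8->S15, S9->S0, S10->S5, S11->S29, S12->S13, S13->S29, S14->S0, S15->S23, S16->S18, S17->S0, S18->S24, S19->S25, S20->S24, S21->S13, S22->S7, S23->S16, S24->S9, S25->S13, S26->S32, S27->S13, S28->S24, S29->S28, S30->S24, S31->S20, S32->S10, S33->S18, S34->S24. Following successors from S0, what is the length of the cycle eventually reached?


Trace from S0 until a state repeats:
  S0 -> S28 -> S24 -> S9 -> S0
S0 first seen at step 0, revisited at step 4.
Cycle length = 4 - 0 = 4

4


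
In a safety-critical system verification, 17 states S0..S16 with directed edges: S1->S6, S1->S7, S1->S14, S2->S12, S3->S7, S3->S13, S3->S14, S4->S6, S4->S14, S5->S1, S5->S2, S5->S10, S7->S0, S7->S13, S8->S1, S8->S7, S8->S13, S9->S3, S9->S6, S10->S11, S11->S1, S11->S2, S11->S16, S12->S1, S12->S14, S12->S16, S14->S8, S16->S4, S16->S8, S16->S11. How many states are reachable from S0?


BFS from S0:
  layer 0: {S0}
Reachable set: {S0}
Count = 1

1


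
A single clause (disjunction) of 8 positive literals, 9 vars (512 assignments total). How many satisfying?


Step 1: Total=2^9=512
Step 2: Unsat when all 8 false: 2^1=2
Step 3: Sat=512-2=510

510


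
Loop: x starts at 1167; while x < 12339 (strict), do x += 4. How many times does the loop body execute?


Step 1: x goes from 1167 toward 12339 by 4; the body runs while x<12339, so iterations = ceil((bound-start)/step)
Step 2: Distance=11172
Step 3: ceil(11172/4)=2793

2793


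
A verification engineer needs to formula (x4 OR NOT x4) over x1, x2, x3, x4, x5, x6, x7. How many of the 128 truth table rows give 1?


Formula: (x4 OR NOT x4) over 7 vars (128 rows)
Evaluate each row (x1, x2, x3, x4, x5, x6, x7 as bits, MSB first):
  row 0 [0000000]: (0 OR NOT 0) -> 1
  row 1 [0000001]: (0 OR NOT 0) -> 1
  row 2 [0000010]: (0 OR NOT 0) -> 1
  row 3 [0000011]: (0 OR NOT 0) -> 1
  row 4 [0000100]: (0 OR NOT 0) -> 1
  (every remaining row is evaluated the same way; all 128 results are listed next)
Full result column, 8 rows per line (x1,x2,x3,x4 fixed per line; x5,x6,x7 runs 000..111 left to right):
  rows 0-7 [x1,x2,x3,x4=0000]: 11111111  (ones: 8)
  rows 8-15 [x1,x2,x3,x4=0001]: 11111111  (ones: 8)
  rows 16-23 [x1,x2,x3,x4=0010]: 11111111  (ones: 8)
  rows 24-31 [x1,x2,x3,x4=0011]: 11111111  (ones: 8)
  rows 32-39 [x1,x2,x3,x4=0100]: 11111111  (ones: 8)
  rows 40-47 [x1,x2,x3,x4=0101]: 11111111  (ones: 8)
  rows 48-55 [x1,x2,x3,x4=0110]: 11111111  (ones: 8)
  rows 56-63 [x1,x2,x3,x4=0111]: 11111111  (ones: 8)
  rows 64-71 [x1,x2,x3,x4=1000]: 11111111  (ones: 8)
  rows 72-79 [x1,x2,x3,x4=1001]: 11111111  (ones: 8)
  rows 80-87 [x1,x2,x3,x4=1010]: 11111111  (ones: 8)
  rows 88-95 [x1,x2,x3,x4=1011]: 11111111  (ones: 8)
  rows 96-103 [x1,x2,x3,x4=1100]: 11111111  (ones: 8)
  rows 104-111 [x1,x2,x3,x4=1101]: 11111111  (ones: 8)
  rows 112-119 [x1,x2,x3,x4=1110]: 11111111  (ones: 8)
  rows 120-127 [x1,x2,x3,x4=1111]: 11111111  (ones: 8)
Count of 1-rows = 8+8+8+8+8+8+8+8+8+8+8+8+8+8+8+8 = 128

128


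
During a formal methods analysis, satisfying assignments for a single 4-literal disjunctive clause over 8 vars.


Step 1: Total=2^8=256
Step 2: Unsat when all 4 false: 2^4=16
Step 3: Sat=256-16=240

240


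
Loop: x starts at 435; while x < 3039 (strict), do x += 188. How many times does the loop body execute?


Step 1: x goes from 435 toward 3039 by 188; the body runs while x<3039, so iterations = ceil((bound-start)/step)
Step 2: Distance=2604
Step 3: ceil(2604/188)=14

14


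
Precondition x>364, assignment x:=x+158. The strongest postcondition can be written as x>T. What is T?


Formula: sp(P, x:=E) = exists old_x. (x = E[old_x/x]) AND P[old_x/x] (old_x is the value of x before the assignment; eliminate old_x by solving x = E[old_x/x] for old_x)
Step 1: Precondition P: x>364, i.e. old_x > 364
Step 2: Assignment gives x = old_x + 158, so old_x = x - 158
Step 3: Substitute into P: x - 158 > 364
Step 4: Simplify: x > 364+158 = 522

522


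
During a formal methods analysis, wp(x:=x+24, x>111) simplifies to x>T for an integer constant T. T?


Formula: wp(x:=E, P) = P[E/x] (substitute E for x in postcondition)
Step 1: Postcondition: x>111
Step 2: Substitute x+24 for x: x+24>111
Step 3: Solve for x: x > 111-24 = 87

87


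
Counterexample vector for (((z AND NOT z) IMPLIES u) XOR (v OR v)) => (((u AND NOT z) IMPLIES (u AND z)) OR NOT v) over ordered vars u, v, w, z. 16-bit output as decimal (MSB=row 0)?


F1 = (((z AND NOT z) IMPLIES u) XOR (v OR v))
F2 = (((u AND NOT z) IMPLIES (u AND z)) OR NOT v)
Counterexample to F1=>F2 is where F1=1 and F2=0.
Evaluate each row (bits = u,v,w,z, MSB first):
  row 0 [0000]: F1=1 F2=1 -> F1&~F2 -> 0
  row 1 [0001]: F1=1 F2=1 -> F1&~F2 -> 0
  row 2 [0010]: F1=1 F2=1 -> F1&~F2 -> 0
  row 3 [0011]: F1=1 F2=1 -> F1&~F2 -> 0
  row 4 [0100]: F1=0 F2=1 -> F1&~F2 -> 0
  row 5 [0101]: F1=0 F2=1 -> F1&~F2 -> 0
  row 6 [0110]: F1=0 F2=1 -> F1&~F2 -> 0
  row 7 [0111]: F1=0 F2=1 -> F1&~F2 -> 0
  row 8 [1000]: F1=1 F2=1 -> F1&~F2 -> 0
  row 9 [1001]: F1=1 F2=1 -> F1&~F2 -> 0
  row 10 [1010]: F1=1 F2=1 -> F1&~F2 -> 0
  row 11 [1011]: F1=1 F2=1 -> F1&~F2 -> 0
  row 12 [1100]: F1=0 F2=0 -> F1&~F2 -> 0
  row 13 [1101]: F1=0 F2=1 -> F1&~F2 -> 0
  row 14 [1110]: F1=0 F2=0 -> F1&~F2 -> 0
  row 15 [1111]: F1=0 F2=1 -> F1&~F2 -> 0
Full result column, 4 rows per line (u,v fixed per line; w,z runs 00..11 left to right):
  rows 0-3 [u,v=00]: 0000  = hex 0
  rows 4-7 [u,v=01]: 0000  = hex 0
  rows 8-11 [u,v=10]: 0000  = hex 0
  rows 12-15 [u,v=11]: 0000  = hex 0
Counterexample vector (row 0 .. row 15) = 0000000000000000
Output column grouped in 4s = 0000 0000 0000 0000 = 0x0000
Convert to decimal digit by digit (value = value*16 + digit):
  0 -> 0
  0*16 + 0 = 0
  0*16 + 0 = 0
  0*16 + 0 = 0
Decimal = 0

0


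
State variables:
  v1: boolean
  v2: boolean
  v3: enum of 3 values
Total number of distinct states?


State space = product of domain sizes of all variables.
Domain sizes:
  v1 (boolean): 2
  v2 (boolean): 2
  v3 (enum of 3 values): 3
Product = 2 * 2 * 3 = 12

12


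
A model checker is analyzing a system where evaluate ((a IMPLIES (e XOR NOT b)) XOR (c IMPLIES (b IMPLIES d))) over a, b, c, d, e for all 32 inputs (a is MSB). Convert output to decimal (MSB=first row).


Formula: ((a IMPLIES (e XOR NOT b)) XOR (c IMPLIES (b IMPLIES d))) over a, b, c, d, e (32 rows)
Evaluate each row (bits = a,b,c,d,e, MSB first):
  row 0 [00000]: ((0 IMPLIES (0 XOR NOT 0)) XOR (0 IMPLIES (0 IMPLIES 0))) -> 0
  row 1 [00001]: ((0 IMPLIES (1 XOR NOT 0)) XOR (0 IMPLIES (0 IMPLIES 0))) -> 0
  row 2 [00010]: ((0 IMPLIES (0 XOR NOT 0)) XOR (0 IMPLIES (0 IMPLIES 1))) -> 0
  row 3 [00011]: ((0 IMPLIES (1 XOR NOT 0)) XOR (0 IMPLIES (0 IMPLIES 1))) -> 0
  row 4 [00100]: ((0 IMPLIES (0 XOR NOT 0)) XOR (1 IMPLIES (0 IMPLIES 0))) -> 0
  row 5 [00101]: ((0 IMPLIES (1 XOR NOT 0)) XOR (1 IMPLIES (0 IMPLIES 0))) -> 0
  row 6 [00110]: ((0 IMPLIES (0 XOR NOT 0)) XOR (1 IMPLIES (0 IMPLIES 1))) -> 0
  row 7 [00111]: ((0 IMPLIES (1 XOR NOT 0)) XOR (1 IMPLIES (0 IMPLIES 1))) -> 0
  row 8 [01000]: ((0 IMPLIES (0 XOR NOT 1)) XOR (0 IMPLIES (1 IMPLIES 0))) -> 0
  row 9 [01001]: ((0 IMPLIES (1 XOR NOT 1)) XOR (0 IMPLIES (1 IMPLIES 0))) -> 0
  row 10 [01010]: ((0 IMPLIES (0 XOR NOT 1)) XOR (0 IMPLIES (1 IMPLIES 1))) -> 0
  row 11 [01011]: ((0 IMPLIES (1 XOR NOT 1)) XOR (0 IMPLIES (1 IMPLIES 1))) -> 0
  row 12 [01100]: ((0 IMPLIES (0 XOR NOT 1)) XOR (1 IMPLIES (1 IMPLIES 0))) -> 1
  row 13 [01101]: ((0 IMPLIES (1 XOR NOT 1)) XOR (1 IMPLIES (1 IMPLIES 0))) -> 1
  row 14 [01110]: ((0 IMPLIES (0 XOR NOT 1)) XOR (1 IMPLIES (1 IMPLIES 1))) -> 0
  row 15 [01111]: ((0 IMPLIES (1 XOR NOT 1)) XOR (1 IMPLIES (1 IMPLIES 1))) -> 0
  row 16 [10000]: ((1 IMPLIES (0 XOR NOT 0)) XOR (0 IMPLIES (0 IMPLIES 0))) -> 0
  row 17 [10001]: ((1 IMPLIES (1 XOR NOT 0)) XOR (0 IMPLIES (0 IMPLIES 0))) -> 1
  row 18 [10010]: ((1 IMPLIES (0 XOR NOT 0)) XOR (0 IMPLIES (0 IMPLIES 1))) -> 0
  row 19 [10011]: ((1 IMPLIES (1 XOR NOT 0)) XOR (0 IMPLIES (0 IMPLIES 1))) -> 1
  row 20 [10100]: ((1 IMPLIES (0 XOR NOT 0)) XOR (1 IMPLIES (0 IMPLIES 0))) -> 0
  row 21 [10101]: ((1 IMPLIES (1 XOR NOT 0)) XOR (1 IMPLIES (0 IMPLIES 0))) -> 1
  row 22 [10110]: ((1 IMPLIES (0 XOR NOT 0)) XOR (1 IMPLIES (0 IMPLIES 1))) -> 0
  row 23 [10111]: ((1 IMPLIES (1 XOR NOT 0)) XOR (1 IMPLIES (0 IMPLIES 1))) -> 1
  row 24 [11000]: ((1 IMPLIES (0 XOR NOT 1)) XOR (0 IMPLIES (1 IMPLIES 0))) -> 1
  row 25 [11001]: ((1 IMPLIES (1 XOR NOT 1)) XOR (0 IMPLIES (1 IMPLIES 0))) -> 0
  row 26 [11010]: ((1 IMPLIES (0 XOR NOT 1)) XOR (0 IMPLIES (1 IMPLIES 1))) -> 1
  row 27 [11011]: ((1 IMPLIES (1 XOR NOT 1)) XOR (0 IMPLIES (1 IMPLIES 1))) -> 0
  row 28 [11100]: ((1 IMPLIES (0 XOR NOT 1)) XOR (1 IMPLIES (1 IMPLIES 0))) -> 0
  row 29 [11101]: ((1 IMPLIES (1 XOR NOT 1)) XOR (1 IMPLIES (1 IMPLIES 0))) -> 1
  row 30 [11110]: ((1 IMPLIES (0 XOR NOT 1)) XOR (1 IMPLIES (1 IMPLIES 1))) -> 1
  row 31 [11111]: ((1 IMPLIES (1 XOR NOT 1)) XOR (1 IMPLIES (1 IMPLIES 1))) -> 0
Full result column, 4 rows per line (a,b,c fixed per line; d,e runs 00..11 left to right):
  rows 0-3 [a,b,c=000]: 0000  = hex 0
  rows 4-7 [a,b,c=001]: 0000  = hex 0
  rows 8-11 [a,b,c=010]: 0000  = hex 0
  rows 12-15 [a,b,c=011]: 1100  = hex C
  rows 16-19 [a,b,c=100]: 0101  = hex 5
  rows 20-23 [a,b,c=101]: 0101  = hex 5
  rows 24-27 [a,b,c=110]: 1010  = hex A
  rows 28-31 [a,b,c=111]: 0110  = hex 6
Output column (row 0 .. row 31) = 00000000000011000101010110100110
Output column grouped in 4s = 0000 0000 0000 1100 0101 0101 1010 0110 = 0x000C55A6
Convert to decimal digit by digit (value = value*16 + digit):
  0 -> 0
  0*16 + 0 = 0
  0*16 + 0 = 0
  0*16 + 12 (C) = 12
  12*16 + 5 = 197
  197*16 + 5 = 3157
  3157*16 + 10 (A) = 50522
  50522*16 + 6 = 808358
Decimal = 808358

808358


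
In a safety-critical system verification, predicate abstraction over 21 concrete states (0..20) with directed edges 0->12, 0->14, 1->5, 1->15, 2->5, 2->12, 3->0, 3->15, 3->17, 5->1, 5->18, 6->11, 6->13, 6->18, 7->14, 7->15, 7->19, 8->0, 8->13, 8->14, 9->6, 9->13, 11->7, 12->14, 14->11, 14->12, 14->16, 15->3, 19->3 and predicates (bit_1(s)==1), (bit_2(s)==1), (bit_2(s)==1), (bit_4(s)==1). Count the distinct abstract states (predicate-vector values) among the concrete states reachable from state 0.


BFS from 0:
Concrete reachable: {0, 3, 7, 11, 12, 14, 15, 16, 17, 19}
Abstract via predicates (bit_1(s)==1), (bit_2(s)==1), (bit_2(s)==1), (bit_4(s)==1):
  (0,0,0,0) <- {0}
  (0,0,0,1) <- {16, 17}
  (0,1,1,0) <- {12}
  (1,0,0,0) <- {3, 11}
  (1,0,0,1) <- {19}
  (1,1,1,0) <- {7, 14, 15}
Distinct abstract states = 6

6


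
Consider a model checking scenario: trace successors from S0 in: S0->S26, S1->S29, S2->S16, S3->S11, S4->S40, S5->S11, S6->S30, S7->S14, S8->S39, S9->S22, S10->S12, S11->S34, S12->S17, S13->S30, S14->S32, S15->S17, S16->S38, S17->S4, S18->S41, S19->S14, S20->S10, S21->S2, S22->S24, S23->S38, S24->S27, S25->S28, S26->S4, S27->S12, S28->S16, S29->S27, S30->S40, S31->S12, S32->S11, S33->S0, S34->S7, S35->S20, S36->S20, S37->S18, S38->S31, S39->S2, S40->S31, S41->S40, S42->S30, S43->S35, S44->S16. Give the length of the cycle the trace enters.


Trace from S0 until a state repeats:
  S0 -> S26 -> S4 -> S40 -> S31 -> S12 -> S17 -> S4
S4 first seen at step 2, revisited at step 7.
Cycle length = 7 - 2 = 5

5


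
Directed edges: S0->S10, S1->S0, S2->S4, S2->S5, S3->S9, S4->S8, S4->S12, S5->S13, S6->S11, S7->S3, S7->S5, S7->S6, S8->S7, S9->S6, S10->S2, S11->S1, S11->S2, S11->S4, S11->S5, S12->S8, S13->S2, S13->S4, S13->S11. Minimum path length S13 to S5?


BFS layer-by-layer from S13:
  dist 0: {S13}
  dist 1: {S2, S4, S11}
  dist 2: {S1, S5, S8, S12}
  -> S5 reached at distance 2
Shortest path length = 2

2


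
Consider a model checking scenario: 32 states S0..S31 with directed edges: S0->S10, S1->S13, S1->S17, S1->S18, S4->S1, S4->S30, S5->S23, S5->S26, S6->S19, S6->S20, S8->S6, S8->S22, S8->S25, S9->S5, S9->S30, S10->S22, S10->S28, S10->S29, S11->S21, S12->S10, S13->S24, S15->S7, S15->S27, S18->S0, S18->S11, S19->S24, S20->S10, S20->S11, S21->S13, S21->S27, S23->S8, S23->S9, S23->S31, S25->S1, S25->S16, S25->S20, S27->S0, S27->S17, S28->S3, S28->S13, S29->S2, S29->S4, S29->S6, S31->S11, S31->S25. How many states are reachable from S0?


BFS from S0:
  layer 0: {S0}
  layer 1: {S10}
  layer 2: {S22, S28, S29}
  layer 3: {S2, S3, S4, S6, S13}
  layer 4: {S1, S19, S20, S24, S30}
  layer 5: {S11, S17, S18}
  layer 6: {S21}
  layer 7: {S27}
Reachable set: {S0, S1, S2, S3, S4, S6, S10, S11, S13, S17, S18, S19, S20, S21, S22, S24, S27, S28, S29, S30}
Count = 20

20


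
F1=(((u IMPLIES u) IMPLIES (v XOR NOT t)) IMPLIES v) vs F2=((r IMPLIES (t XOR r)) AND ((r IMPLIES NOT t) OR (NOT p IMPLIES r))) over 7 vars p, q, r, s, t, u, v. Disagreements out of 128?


F1 = (((u IMPLIES u) IMPLIES (v XOR NOT t)) IMPLIES v)
F2 = ((r IMPLIES (t XOR r)) AND ((r IMPLIES NOT t) OR (NOT p IMPLIES r)))
Evaluate both on each of 128 rows (bits = p,q,r,s,t,u,v):
  row 0 [0000000]: F1=0 F2=1 (differ) -> 1
  row 1 [0000001]: F1=1 F2=1 -> 0
  row 2 [0000010]: F1=0 F2=1 (differ) -> 1
  row 3 [0000011]: F1=1 F2=1 -> 0
  row 4 [0000100]: F1=1 F2=1 -> 0
  (every remaining row is evaluated the same way; all 128 results are listed next)
Full result column, 8 rows per line (p,q,r,s fixed per line; t,u,v runs 000..111 left to right):
  rows 0-7 [p,q,r,s=0000]: 10100000  (ones: 2)
  rows 8-15 [p,q,r,s=0001]: 10100000  (ones: 2)
  rows 16-23 [p,q,r,s=0010]: 10101111  (ones: 6)
  rows 24-31 [p,q,r,s=0011]: 10101111  (ones: 6)
  rows 32-39 [p,q,r,s=0100]: 10100000  (ones: 2)
  rows 40-47 [p,q,r,s=0101]: 10100000  (ones: 2)
  rows 48-55 [p,q,r,s=0110]: 10101111  (ones: 6)
  rows 56-63 [p,q,r,s=0111]: 10101111  (ones: 6)
  rows 64-71 [p,q,r,s=1000]: 10100000  (ones: 2)
  rows 72-79 [p,q,r,s=1001]: 10100000  (ones: 2)
  rows 80-87 [p,q,r,s=1010]: 10101111  (ones: 6)
  rows 88-95 [p,q,r,s=1011]: 10101111  (ones: 6)
  rows 96-103 [p,q,r,s=1100]: 10100000  (ones: 2)
  rows 104-111 [p,q,r,s=1101]: 10100000  (ones: 2)
  rows 112-119 [p,q,r,s=1110]: 10101111  (ones: 6)
  rows 120-127 [p,q,r,s=1111]: 10101111  (ones: 6)
Disagreements = 2+2+6+6+2+2+6+6+2+2+6+6+2+2+6+6 = 64

64


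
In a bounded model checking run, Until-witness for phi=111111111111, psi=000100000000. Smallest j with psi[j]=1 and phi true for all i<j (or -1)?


(phi U psi) at 0: need smallest j with psi[j]=1 and phi[i]=1 for all i in [0,j).
Scan from step 0:
  step 0: phi=1, psi=0 -> continue
  step 1: phi=1, psi=0 -> continue
  step 2: phi=1, psi=0 -> continue
  step 3: psi=1 and phi held for [0,3) -> witness found
Witness step = 3

3


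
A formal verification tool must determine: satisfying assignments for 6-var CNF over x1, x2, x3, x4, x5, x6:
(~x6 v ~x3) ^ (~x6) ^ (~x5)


CNF with 3 clauses over 6 vars (64 assignments).
An assignment satisfies CNF iff every clause has >=1 true literal.
Check each row (bits = x1,x2,x3,x4,x5,x6; clause T/F shown):
  row 0 [000000]: clauses=TTT -> 1
  row 1 [000001]: clauses=TFT -> 0
  row 2 [000010]: clauses=TTF -> 0
  row 3 [000011]: clauses=TFF -> 0
  row 4 [000100]: clauses=TTT -> 1
  (every remaining row is evaluated the same way; all 64 results are listed next)
Full result column, 8 rows per line (x1,x2,x3 fixed per line; x4,x5,x6 runs 000..111 left to right):
  rows 0-7 [x1,x2,x3=000]: 10001000  (ones: 2)
  rows 8-15 [x1,x2,x3=001]: 10001000  (ones: 2)
  rows 16-23 [x1,x2,x3=010]: 10001000  (ones: 2)
  rows 24-31 [x1,x2,x3=011]: 10001000  (ones: 2)
  rows 32-39 [x1,x2,x3=100]: 10001000  (ones: 2)
  rows 40-47 [x1,x2,x3=101]: 10001000  (ones: 2)
  rows 48-55 [x1,x2,x3=110]: 10001000  (ones: 2)
  rows 56-63 [x1,x2,x3=111]: 10001000  (ones: 2)
Satisfying assignments = 2+2+2+2+2+2+2+2 = 16

16


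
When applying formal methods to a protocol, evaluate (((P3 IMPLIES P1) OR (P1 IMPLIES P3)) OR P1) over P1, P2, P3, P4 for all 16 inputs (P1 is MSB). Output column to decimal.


Formula: (((P3 IMPLIES P1) OR (P1 IMPLIES P3)) OR P1) over P1, P2, P3, P4 (16 rows)
Evaluate each row (bits = P1,P2,P3,P4, MSB first):
  row 0 [0000]: (((0 IMPLIES 0) OR (0 IMPLIES 0)) OR 0) -> 1
  row 1 [0001]: (((0 IMPLIES 0) OR (0 IMPLIES 0)) OR 0) -> 1
  row 2 [0010]: (((1 IMPLIES 0) OR (0 IMPLIES 1)) OR 0) -> 1
  row 3 [0011]: (((1 IMPLIES 0) OR (0 IMPLIES 1)) OR 0) -> 1
  row 4 [0100]: (((0 IMPLIES 0) OR (0 IMPLIES 0)) OR 0) -> 1
  row 5 [0101]: (((0 IMPLIES 0) OR (0 IMPLIES 0)) OR 0) -> 1
  row 6 [0110]: (((1 IMPLIES 0) OR (0 IMPLIES 1)) OR 0) -> 1
  row 7 [0111]: (((1 IMPLIES 0) OR (0 IMPLIES 1)) OR 0) -> 1
  row 8 [1000]: (((0 IMPLIES 1) OR (1 IMPLIES 0)) OR 1) -> 1
  row 9 [1001]: (((0 IMPLIES 1) OR (1 IMPLIES 0)) OR 1) -> 1
  row 10 [1010]: (((1 IMPLIES 1) OR (1 IMPLIES 1)) OR 1) -> 1
  row 11 [1011]: (((1 IMPLIES 1) OR (1 IMPLIES 1)) OR 1) -> 1
  row 12 [1100]: (((0 IMPLIES 1) OR (1 IMPLIES 0)) OR 1) -> 1
  row 13 [1101]: (((0 IMPLIES 1) OR (1 IMPLIES 0)) OR 1) -> 1
  row 14 [1110]: (((1 IMPLIES 1) OR (1 IMPLIES 1)) OR 1) -> 1
  row 15 [1111]: (((1 IMPLIES 1) OR (1 IMPLIES 1)) OR 1) -> 1
Full result column, 4 rows per line (P1,P2 fixed per line; P3,P4 runs 00..11 left to right):
  rows 0-3 [P1,P2=00]: 1111  = hex F
  rows 4-7 [P1,P2=01]: 1111  = hex F
  rows 8-11 [P1,P2=10]: 1111  = hex F
  rows 12-15 [P1,P2=11]: 1111  = hex F
Output column (row 0 .. row 15) = 1111111111111111
Output column grouped in 4s = 1111 1111 1111 1111 = 0xFFFF
Convert to decimal digit by digit (value = value*16 + digit):
  F -> 15
  15*16 + 15 (F) = 255
  255*16 + 15 (F) = 4095
  4095*16 + 15 (F) = 65535
Decimal = 65535

65535


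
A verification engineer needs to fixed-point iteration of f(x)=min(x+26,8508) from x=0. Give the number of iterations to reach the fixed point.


Step 1: x=0, cap=8508, increment=26
Step 2: x grows by 26 each step until capped at 8508; fixed point is x=8508
Step 3: iterations = ceil(8508/26) = 328

328


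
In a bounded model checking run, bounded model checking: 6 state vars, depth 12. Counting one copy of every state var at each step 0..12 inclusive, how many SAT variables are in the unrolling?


BMC unrolls to depth k, creating one copy of each state var for steps 0..k.
Step count = 12 + 1 = 13 (steps 0 through 12)
Vars per step = 6
Total = 6 * 13 = 78

78


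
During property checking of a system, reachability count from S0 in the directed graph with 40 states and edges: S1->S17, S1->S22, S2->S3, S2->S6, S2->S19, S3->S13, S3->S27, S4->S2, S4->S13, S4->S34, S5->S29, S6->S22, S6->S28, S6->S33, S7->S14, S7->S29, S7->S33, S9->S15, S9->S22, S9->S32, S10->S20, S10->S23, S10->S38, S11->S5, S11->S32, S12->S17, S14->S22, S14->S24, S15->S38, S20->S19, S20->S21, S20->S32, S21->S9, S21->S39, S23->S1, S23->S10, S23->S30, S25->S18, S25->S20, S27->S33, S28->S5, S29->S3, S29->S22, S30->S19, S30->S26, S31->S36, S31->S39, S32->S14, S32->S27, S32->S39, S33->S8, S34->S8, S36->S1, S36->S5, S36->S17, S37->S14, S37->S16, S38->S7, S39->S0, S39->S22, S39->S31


BFS from S0:
  layer 0: {S0}
Reachable set: {S0}
Count = 1

1


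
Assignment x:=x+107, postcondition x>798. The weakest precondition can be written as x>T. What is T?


Formula: wp(x:=E, P) = P[E/x] (substitute E for x in postcondition)
Step 1: Postcondition: x>798
Step 2: Substitute x+107 for x: x+107>798
Step 3: Solve for x: x > 798-107 = 691

691


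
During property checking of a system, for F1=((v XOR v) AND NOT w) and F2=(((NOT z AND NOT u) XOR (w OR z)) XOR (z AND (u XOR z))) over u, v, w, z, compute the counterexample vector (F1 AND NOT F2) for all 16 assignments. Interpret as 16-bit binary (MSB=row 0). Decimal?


F1 = ((v XOR v) AND NOT w)
F2 = (((NOT z AND NOT u) XOR (w OR z)) XOR (z AND (u XOR z)))
Counterexample to F1=>F2 is where F1=1 and F2=0.
Evaluate each row (bits = u,v,w,z, MSB first):
  row 0 [0000]: F1=0 F2=1 -> F1&~F2 -> 0
  row 1 [0001]: F1=0 F2=0 -> F1&~F2 -> 0
  row 2 [0010]: F1=0 F2=0 -> F1&~F2 -> 0
  row 3 [0011]: F1=0 F2=0 -> F1&~F2 -> 0
  row 4 [0100]: F1=0 F2=1 -> F1&~F2 -> 0
  row 5 [0101]: F1=0 F2=0 -> F1&~F2 -> 0
  row 6 [0110]: F1=0 F2=0 -> F1&~F2 -> 0
  row 7 [0111]: F1=0 F2=0 -> F1&~F2 -> 0
  row 8 [1000]: F1=0 F2=0 -> F1&~F2 -> 0
  row 9 [1001]: F1=0 F2=1 -> F1&~F2 -> 0
  row 10 [1010]: F1=0 F2=1 -> F1&~F2 -> 0
  row 11 [1011]: F1=0 F2=1 -> F1&~F2 -> 0
  row 12 [1100]: F1=0 F2=0 -> F1&~F2 -> 0
  row 13 [1101]: F1=0 F2=1 -> F1&~F2 -> 0
  row 14 [1110]: F1=0 F2=1 -> F1&~F2 -> 0
  row 15 [1111]: F1=0 F2=1 -> F1&~F2 -> 0
Full result column, 4 rows per line (u,v fixed per line; w,z runs 00..11 left to right):
  rows 0-3 [u,v=00]: 0000  = hex 0
  rows 4-7 [u,v=01]: 0000  = hex 0
  rows 8-11 [u,v=10]: 0000  = hex 0
  rows 12-15 [u,v=11]: 0000  = hex 0
Counterexample vector (row 0 .. row 15) = 0000000000000000
Output column grouped in 4s = 0000 0000 0000 0000 = 0x0000
Convert to decimal digit by digit (value = value*16 + digit):
  0 -> 0
  0*16 + 0 = 0
  0*16 + 0 = 0
  0*16 + 0 = 0
Decimal = 0

0
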